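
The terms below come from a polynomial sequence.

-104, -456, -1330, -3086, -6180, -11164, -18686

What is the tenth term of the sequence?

-64400

First differences: -352  -874  -1756  -3094  -4984  -7522
Second differences: -522  -882  -1338  -1890  -2538
Third differences: -360  -456  -552  -648
Fourth differences: -96  -96  -96
Fourth differences constant at -96.
-648 − 96 = -744;  -2538 − 744 = -3282;  -7522 − 3282 = -10804;  -18686 − 10804 = -29490
-744 − 96 = -840;  -3282 − 840 = -4122;  -10804 − 4122 = -14926;  -29490 − 14926 = -44416
-840 − 96 = -936;  -4122 − 936 = -5058;  -14926 − 5058 = -19984;  -44416 − 19984 = -64400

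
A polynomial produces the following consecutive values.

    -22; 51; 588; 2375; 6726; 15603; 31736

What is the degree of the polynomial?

D1: 73, 537, 1787, 4351, 8877, 16133
D2: 464, 1250, 2564, 4526, 7256
D3: 786, 1314, 1962, 2730
D4: 528, 648, 768
D5: 120, 120
The fifth differences are constant, so the polynomial has degree 5.

5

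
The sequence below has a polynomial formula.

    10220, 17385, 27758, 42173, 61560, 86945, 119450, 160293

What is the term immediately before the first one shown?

D1: 7165  10373  14415  19387  25385  32505  40843
D2: 3208  4042  4972  5998  7120  8338
D3: 834  930  1026  1122  1218
D4: 96  96  96  96
The fourth differences are constant at 96.
Work back: 834 − 96 = 738;  3208 − 738 = 2470;  7165 − 2470 = 4695;  10220 − 4695 = 5525

5525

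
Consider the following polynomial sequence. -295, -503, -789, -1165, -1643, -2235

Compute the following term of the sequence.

-2953

Δ: -208 , -286 , -376 , -478 , -592
Δ²: -78 , -90 , -102 , -114
Δ³: -12 , -12 , -12
Third differences constant at -12.
-114 − 12 = -126;  -592 − 126 = -718;  -2235 − 718 = -2953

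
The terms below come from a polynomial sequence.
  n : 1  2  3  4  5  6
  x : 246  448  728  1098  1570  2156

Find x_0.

110

Δ: 202  280  370  472  586
Δ²: 78  90  102  114
Δ³: 12  12  12
The third differences are constant at 12.
Work back: 78 − 12 = 66;  202 − 66 = 136;  246 − 136 = 110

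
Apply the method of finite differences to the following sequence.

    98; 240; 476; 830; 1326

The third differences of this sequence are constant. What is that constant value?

Δ: 142, 236, 354, 496
Δ²: 94, 118, 142
Δ³: 24, 24

24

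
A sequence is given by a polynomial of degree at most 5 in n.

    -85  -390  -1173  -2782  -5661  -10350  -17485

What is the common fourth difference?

-96

D1: -305, -783, -1609, -2879, -4689, -7135
D2: -478, -826, -1270, -1810, -2446
D3: -348, -444, -540, -636
D4: -96, -96, -96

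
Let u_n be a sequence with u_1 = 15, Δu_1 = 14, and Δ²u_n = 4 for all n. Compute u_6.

125

Build the table forward from the leading diagonal:
D2: 4, 4, 4, 4, 4, 4
D1: 14, 18, 22, 26, 30, 34
u: 15, 29, 47, 69, 95, 125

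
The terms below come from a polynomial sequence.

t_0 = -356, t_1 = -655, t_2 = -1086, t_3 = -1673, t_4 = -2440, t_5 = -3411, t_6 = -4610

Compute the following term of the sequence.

-6061

D1: -299, -431, -587, -767, -971, -1199
D2: -132, -156, -180, -204, -228
D3: -24, -24, -24, -24
Constant third difference = -24, so extend:
-228 − 24 = -252;  -1199 − 252 = -1451;  -4610 − 1451 = -6061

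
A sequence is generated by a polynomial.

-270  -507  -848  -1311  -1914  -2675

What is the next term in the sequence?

Δ: -237  -341  -463  -603  -761
Δ²: -104  -122  -140  -158
Δ³: -18  -18  -18
Third differences constant at -18.
-158 − 18 = -176;  -761 − 176 = -937;  -2675 − 937 = -3612

-3612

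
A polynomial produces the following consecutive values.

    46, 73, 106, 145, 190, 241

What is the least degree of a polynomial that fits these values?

2

D1: 27, 33, 39, 45, 51
D2: 6, 6, 6, 6
The second differences are constant, so the polynomial has degree 2.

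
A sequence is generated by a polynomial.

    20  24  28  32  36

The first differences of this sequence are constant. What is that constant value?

Δ: 4, 4, 4, 4

4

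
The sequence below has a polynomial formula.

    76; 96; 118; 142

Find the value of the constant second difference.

Δ: 20, 22, 24
Δ²: 2, 2

2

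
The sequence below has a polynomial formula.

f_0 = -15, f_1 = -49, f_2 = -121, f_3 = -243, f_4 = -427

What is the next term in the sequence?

-34, -72, -122, -184
-38, -50, -62
-12, -12
Third differences constant at -12.
-62 − 12 = -74;  -184 − 74 = -258;  -427 − 258 = -685

-685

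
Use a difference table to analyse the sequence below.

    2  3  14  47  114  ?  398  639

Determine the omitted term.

Using the first 5 terms:
1  11  33  67
10  22  34
12  12
Constant third difference = 12.
Extend forward: 34 + 12 = 46;  67 + 46 = 113;  114 + 113 = 227

227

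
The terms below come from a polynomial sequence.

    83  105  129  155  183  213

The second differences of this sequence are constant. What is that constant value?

D1: 22, 24, 26, 28, 30
D2: 2, 2, 2, 2

2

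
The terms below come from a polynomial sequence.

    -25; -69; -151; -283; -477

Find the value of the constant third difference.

Δ: -44, -82, -132, -194
Δ²: -38, -50, -62
Δ³: -12, -12

-12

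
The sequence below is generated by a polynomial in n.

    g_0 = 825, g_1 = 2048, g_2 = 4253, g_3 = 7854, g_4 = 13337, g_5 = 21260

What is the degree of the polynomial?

Δ: 1223, 2205, 3601, 5483, 7923
Δ²: 982, 1396, 1882, 2440
Δ³: 414, 486, 558
Δ⁴: 72, 72
The fourth differences are constant, so the polynomial has degree 4.

4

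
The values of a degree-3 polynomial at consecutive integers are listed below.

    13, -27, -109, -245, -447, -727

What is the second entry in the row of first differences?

Δ: -40, -82, -136, -202, -280
Δ²: -42, -54, -66, -78
Δ³: -12, -12, -12

-82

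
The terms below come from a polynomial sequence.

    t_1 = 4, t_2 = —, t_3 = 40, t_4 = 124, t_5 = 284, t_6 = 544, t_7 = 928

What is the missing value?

8

Using the last 5 terms:
First differences: 84, 160, 260, 384
Second differences: 76, 100, 124
Third differences: 24, 24
Constant third difference = 24.
Extend backward: 76 − 24 = 52;  84 − 52 = 32;  40 − 32 = 8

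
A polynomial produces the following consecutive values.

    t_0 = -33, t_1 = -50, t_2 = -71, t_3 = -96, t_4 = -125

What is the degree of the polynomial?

Δ: -17, -21, -25, -29
Δ²: -4, -4, -4
The second differences are constant, so the polynomial has degree 2.

2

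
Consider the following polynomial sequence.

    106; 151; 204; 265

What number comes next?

Δ: 45  53  61
Δ²: 8  8
Constant second difference = 8, so extend:
61 + 8 = 69;  265 + 69 = 334

334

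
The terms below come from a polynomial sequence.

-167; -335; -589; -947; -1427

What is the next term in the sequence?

-2047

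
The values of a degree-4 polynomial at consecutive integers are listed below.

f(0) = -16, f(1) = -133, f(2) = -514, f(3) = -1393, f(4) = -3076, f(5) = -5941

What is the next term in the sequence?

-10438

D1: -117, -381, -879, -1683, -2865
D2: -264, -498, -804, -1182
D3: -234, -306, -378
D4: -72, -72
Fourth differences constant at -72.
-378 − 72 = -450;  -1182 − 450 = -1632;  -2865 − 1632 = -4497;  -5941 − 4497 = -10438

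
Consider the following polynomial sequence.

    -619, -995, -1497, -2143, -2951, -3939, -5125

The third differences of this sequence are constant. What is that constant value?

-18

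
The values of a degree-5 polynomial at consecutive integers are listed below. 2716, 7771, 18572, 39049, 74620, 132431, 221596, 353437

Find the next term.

541724

First differences: 5055, 10801, 20477, 35571, 57811, 89165, 131841
Second differences: 5746, 9676, 15094, 22240, 31354, 42676
Third differences: 3930, 5418, 7146, 9114, 11322
Fourth differences: 1488, 1728, 1968, 2208
Fifth differences: 240, 240, 240
Constant fifth difference = 240, so extend:
2208 + 240 = 2448;  11322 + 2448 = 13770;  42676 + 13770 = 56446;  131841 + 56446 = 188287;  353437 + 188287 = 541724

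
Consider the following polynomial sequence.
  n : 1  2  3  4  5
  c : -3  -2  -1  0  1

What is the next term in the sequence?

2

Δ: 1, 1, 1, 1
First differences constant at 1.
1 + 1 = 2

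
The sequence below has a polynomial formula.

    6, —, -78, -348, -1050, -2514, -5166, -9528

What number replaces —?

-6

Using the last 6 terms:
D1: -270  -702  -1464  -2652  -4362
D2: -432  -762  -1188  -1710
D3: -330  -426  -522
D4: -96  -96
Constant fourth difference = -96.
Extend backward: -330 + 96 = -234;  -432 + 234 = -198;  -270 + 198 = -72;  -78 + 72 = -6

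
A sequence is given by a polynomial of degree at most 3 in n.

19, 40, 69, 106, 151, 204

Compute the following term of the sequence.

D1: 21 , 29 , 37 , 45 , 53
D2: 8 , 8 , 8 , 8
Constant second difference = 8, so extend:
53 + 8 = 61;  204 + 61 = 265

265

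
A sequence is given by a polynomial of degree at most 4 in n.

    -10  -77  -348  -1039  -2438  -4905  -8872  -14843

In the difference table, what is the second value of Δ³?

-288

Δ: -67, -271, -691, -1399, -2467, -3967, -5971
Δ²: -204, -420, -708, -1068, -1500, -2004
Δ³: -216, -288, -360, -432, -504
Δ⁴: -72, -72, -72, -72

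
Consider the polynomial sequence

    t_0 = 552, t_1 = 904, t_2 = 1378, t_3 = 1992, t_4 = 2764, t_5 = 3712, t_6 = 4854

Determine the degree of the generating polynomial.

3

D1: 352, 474, 614, 772, 948, 1142
D2: 122, 140, 158, 176, 194
D3: 18, 18, 18, 18
The third differences are constant, so the polynomial has degree 3.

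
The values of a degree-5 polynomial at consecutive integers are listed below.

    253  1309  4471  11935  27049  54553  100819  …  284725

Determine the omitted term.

174091

Using the first 7 terms:
D1: 1056, 3162, 7464, 15114, 27504, 46266
D2: 2106, 4302, 7650, 12390, 18762
D3: 2196, 3348, 4740, 6372
D4: 1152, 1392, 1632
D5: 240, 240
Constant fifth difference = 240.
Extend forward: 1632 + 240 = 1872;  6372 + 1872 = 8244;  18762 + 8244 = 27006;  46266 + 27006 = 73272;  100819 + 73272 = 174091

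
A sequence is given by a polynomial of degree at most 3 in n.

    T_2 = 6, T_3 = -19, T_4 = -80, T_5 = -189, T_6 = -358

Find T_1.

Δ: -25  -61  -109  -169
Δ²: -36  -48  -60
Δ³: -12  -12
The third differences are constant at -12.
Work back: -36 + 12 = -24;  -25 + 24 = -1;  6 + 1 = 7

7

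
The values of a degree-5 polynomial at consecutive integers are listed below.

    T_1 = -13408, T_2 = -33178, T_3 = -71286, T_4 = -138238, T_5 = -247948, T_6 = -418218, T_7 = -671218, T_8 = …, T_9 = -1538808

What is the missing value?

-1033966

Using the first 7 terms:
D1: -19770  -38108  -66952  -109710  -170270  -253000
D2: -18338  -28844  -42758  -60560  -82730
D3: -10506  -13914  -17802  -22170
D4: -3408  -3888  -4368
D5: -480  -480
Constant fifth difference = -480.
Extend forward: -4368 − 480 = -4848;  -22170 − 4848 = -27018;  -82730 − 27018 = -109748;  -253000 − 109748 = -362748;  -671218 − 362748 = -1033966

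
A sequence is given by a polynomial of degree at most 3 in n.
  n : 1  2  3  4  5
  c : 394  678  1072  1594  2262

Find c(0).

202

First differences: 284  394  522  668
Second differences: 110  128  146
Third differences: 18  18
The third differences are constant at 18.
Work back: 110 − 18 = 92;  284 − 92 = 192;  394 − 192 = 202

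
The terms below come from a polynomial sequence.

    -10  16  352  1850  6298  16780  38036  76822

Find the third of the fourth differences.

D1: 26, 336, 1498, 4448, 10482, 21256, 38786
D2: 310, 1162, 2950, 6034, 10774, 17530
D3: 852, 1788, 3084, 4740, 6756
D4: 936, 1296, 1656, 2016
D5: 360, 360, 360

1656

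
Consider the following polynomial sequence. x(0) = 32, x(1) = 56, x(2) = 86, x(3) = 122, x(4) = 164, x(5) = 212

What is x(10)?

542

D1: 24 , 30 , 36 , 42 , 48
D2: 6 , 6 , 6 , 6
The second differences are constant (6).
48 + 6 = 54;  212 + 54 = 266
54 + 6 = 60;  266 + 60 = 326
60 + 6 = 66;  326 + 66 = 392
66 + 6 = 72;  392 + 72 = 464
72 + 6 = 78;  464 + 78 = 542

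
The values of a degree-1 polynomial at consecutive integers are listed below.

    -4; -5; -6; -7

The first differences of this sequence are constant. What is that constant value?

-1

D1: -1, -1, -1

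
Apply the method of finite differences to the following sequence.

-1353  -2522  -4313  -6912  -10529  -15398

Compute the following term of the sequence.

-21777

-1169  -1791  -2599  -3617  -4869
-622  -808  -1018  -1252
-186  -210  -234
-24  -24
The fourth differences are constant (-24).
-234 − 24 = -258;  -1252 − 258 = -1510;  -4869 − 1510 = -6379;  -15398 − 6379 = -21777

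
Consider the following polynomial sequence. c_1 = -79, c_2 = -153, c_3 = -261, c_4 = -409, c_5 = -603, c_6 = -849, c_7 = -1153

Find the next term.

First differences: -74 , -108 , -148 , -194 , -246 , -304
Second differences: -34 , -40 , -46 , -52 , -58
Third differences: -6 , -6 , -6 , -6
Constant third difference = -6, so extend:
-58 − 6 = -64;  -304 − 64 = -368;  -1153 − 368 = -1521

-1521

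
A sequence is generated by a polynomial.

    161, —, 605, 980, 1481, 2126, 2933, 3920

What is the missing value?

Using the last 6 terms:
Δ: 375, 501, 645, 807, 987
Δ²: 126, 144, 162, 180
Δ³: 18, 18, 18
Constant third difference = 18.
Extend backward: 126 − 18 = 108;  375 − 108 = 267;  605 − 267 = 338

338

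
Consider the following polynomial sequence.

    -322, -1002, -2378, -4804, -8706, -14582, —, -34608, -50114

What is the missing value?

-23002

Using the first 6 terms:
D1: -680  -1376  -2426  -3902  -5876
D2: -696  -1050  -1476  -1974
D3: -354  -426  -498
D4: -72  -72
Constant fourth difference = -72.
Extend forward: -498 − 72 = -570;  -1974 − 570 = -2544;  -5876 − 2544 = -8420;  -14582 − 8420 = -23002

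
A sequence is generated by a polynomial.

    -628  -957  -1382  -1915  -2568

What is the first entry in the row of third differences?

-12

Δ: -329, -425, -533, -653
Δ²: -96, -108, -120
Δ³: -12, -12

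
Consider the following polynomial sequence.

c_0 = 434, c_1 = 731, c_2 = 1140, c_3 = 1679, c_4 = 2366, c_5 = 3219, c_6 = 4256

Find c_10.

10604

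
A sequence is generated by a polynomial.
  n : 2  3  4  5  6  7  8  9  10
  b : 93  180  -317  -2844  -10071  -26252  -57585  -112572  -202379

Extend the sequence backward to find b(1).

D1: 87  -497  -2527  -7227  -16181  -31333  -54987  -89807
D2: -584  -2030  -4700  -8954  -15152  -23654  -34820
D3: -1446  -2670  -4254  -6198  -8502  -11166
D4: -1224  -1584  -1944  -2304  -2664
D5: -360  -360  -360  -360
The fifth differences are constant at -360.
Work back: -1224 + 360 = -864;  -1446 + 864 = -582;  -584 + 582 = -2;  87 + 2 = 89;  93 − 89 = 4

4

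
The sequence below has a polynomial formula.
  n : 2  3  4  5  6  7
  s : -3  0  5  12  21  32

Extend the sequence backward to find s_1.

-4

First differences: 3, 5, 7, 9, 11
Second differences: 2, 2, 2, 2
The second differences are constant at 2.
Work back: 3 − 2 = 1;  -3 − 1 = -4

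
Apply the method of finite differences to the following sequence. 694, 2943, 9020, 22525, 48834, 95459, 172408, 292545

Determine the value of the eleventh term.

1091124

Δ: 2249, 6077, 13505, 26309, 46625, 76949, 120137
Δ²: 3828, 7428, 12804, 20316, 30324, 43188
Δ³: 3600, 5376, 7512, 10008, 12864
Δ⁴: 1776, 2136, 2496, 2856
Δ⁵: 360, 360, 360
The fifth differences are constant (360).
2856 + 360 = 3216;  12864 + 3216 = 16080;  43188 + 16080 = 59268;  120137 + 59268 = 179405;  292545 + 179405 = 471950
3216 + 360 = 3576;  16080 + 3576 = 19656;  59268 + 19656 = 78924;  179405 + 78924 = 258329;  471950 + 258329 = 730279
3576 + 360 = 3936;  19656 + 3936 = 23592;  78924 + 23592 = 102516;  258329 + 102516 = 360845;  730279 + 360845 = 1091124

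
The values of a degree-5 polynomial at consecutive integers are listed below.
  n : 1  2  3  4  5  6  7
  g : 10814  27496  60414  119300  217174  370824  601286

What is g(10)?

D1: 16682  32918  58886  97874  153650  230462
D2: 16236  25968  38988  55776  76812
D3: 9732  13020  16788  21036
D4: 3288  3768  4248
D5: 480  480
Fifth differences constant at 480.
4248 + 480 = 4728;  21036 + 4728 = 25764;  76812 + 25764 = 102576;  230462 + 102576 = 333038;  601286 + 333038 = 934324
4728 + 480 = 5208;  25764 + 5208 = 30972;  102576 + 30972 = 133548;  333038 + 133548 = 466586;  934324 + 466586 = 1400910
5208 + 480 = 5688;  30972 + 5688 = 36660;  133548 + 36660 = 170208;  466586 + 170208 = 636794;  1400910 + 636794 = 2037704

2037704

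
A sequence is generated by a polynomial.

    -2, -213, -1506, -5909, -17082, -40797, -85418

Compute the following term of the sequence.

First differences: -211, -1293, -4403, -11173, -23715, -44621
Second differences: -1082, -3110, -6770, -12542, -20906
Third differences: -2028, -3660, -5772, -8364
Fourth differences: -1632, -2112, -2592
Fifth differences: -480, -480
Fifth differences constant at -480.
-2592 − 480 = -3072;  -8364 − 3072 = -11436;  -20906 − 11436 = -32342;  -44621 − 32342 = -76963;  -85418 − 76963 = -162381

-162381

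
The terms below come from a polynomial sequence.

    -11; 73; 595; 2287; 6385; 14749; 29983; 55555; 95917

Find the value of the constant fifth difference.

D1: 84, 522, 1692, 4098, 8364, 15234, 25572, 40362
D2: 438, 1170, 2406, 4266, 6870, 10338, 14790
D3: 732, 1236, 1860, 2604, 3468, 4452
D4: 504, 624, 744, 864, 984
D5: 120, 120, 120, 120

120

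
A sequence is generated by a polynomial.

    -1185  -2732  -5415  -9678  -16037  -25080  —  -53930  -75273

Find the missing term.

-37467

Using the first 6 terms:
First differences: -1547, -2683, -4263, -6359, -9043
Second differences: -1136, -1580, -2096, -2684
Third differences: -444, -516, -588
Fourth differences: -72, -72
Constant fourth difference = -72.
Extend forward: -588 − 72 = -660;  -2684 − 660 = -3344;  -9043 − 3344 = -12387;  -25080 − 12387 = -37467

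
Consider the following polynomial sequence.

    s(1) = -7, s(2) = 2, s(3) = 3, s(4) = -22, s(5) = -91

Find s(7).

-433

First differences: 9, 1, -25, -69
Second differences: -8, -26, -44
Third differences: -18, -18
Constant third difference = -18, so extend:
-44 − 18 = -62;  -69 − 62 = -131;  -91 − 131 = -222
-62 − 18 = -80;  -131 − 80 = -211;  -222 − 211 = -433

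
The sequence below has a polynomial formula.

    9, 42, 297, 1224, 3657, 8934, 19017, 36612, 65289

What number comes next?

Δ: 33  255  927  2433  5277  10083  17595  28677
Δ²: 222  672  1506  2844  4806  7512  11082
Δ³: 450  834  1338  1962  2706  3570
Δ⁴: 384  504  624  744  864
Δ⁵: 120  120  120  120
Constant fifth difference = 120, so extend:
864 + 120 = 984;  3570 + 984 = 4554;  11082 + 4554 = 15636;  28677 + 15636 = 44313;  65289 + 44313 = 109602

109602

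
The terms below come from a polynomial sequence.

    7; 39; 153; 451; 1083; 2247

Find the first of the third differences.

First differences: 32, 114, 298, 632, 1164
Second differences: 82, 184, 334, 532
Third differences: 102, 150, 198
Fourth differences: 48, 48

102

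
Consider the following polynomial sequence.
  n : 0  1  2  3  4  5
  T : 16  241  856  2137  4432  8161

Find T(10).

68056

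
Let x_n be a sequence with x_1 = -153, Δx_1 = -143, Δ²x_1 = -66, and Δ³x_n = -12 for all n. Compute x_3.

Build the table forward from the leading diagonal:
Δ³: -12, -12, -12
Δ²: -66, -78, -90
Δ: -143, -209, -287
x: -153, -296, -505

-505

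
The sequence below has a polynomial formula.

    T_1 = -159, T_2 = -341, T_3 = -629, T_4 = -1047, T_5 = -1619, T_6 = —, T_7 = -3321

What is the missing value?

-2369

Using the first 5 terms:
D1: -182, -288, -418, -572
D2: -106, -130, -154
D3: -24, -24
Constant third difference = -24.
Extend forward: -154 − 24 = -178;  -572 − 178 = -750;  -1619 − 750 = -2369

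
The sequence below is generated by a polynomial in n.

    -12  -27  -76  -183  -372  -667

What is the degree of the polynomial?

-15, -49, -107, -189, -295
-34, -58, -82, -106
-24, -24, -24
The third differences are constant, so the polynomial has degree 3.

3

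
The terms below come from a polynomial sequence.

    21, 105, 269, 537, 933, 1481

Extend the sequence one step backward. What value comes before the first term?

Δ: 84  164  268  396  548
Δ²: 80  104  128  152
Δ³: 24  24  24
The third differences are constant at 24.
Work back: 80 − 24 = 56;  84 − 56 = 28;  21 − 28 = -7

-7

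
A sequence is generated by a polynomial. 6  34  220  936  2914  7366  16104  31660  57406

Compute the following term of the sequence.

Δ: 28  186  716  1978  4452  8738  15556  25746
Δ²: 158  530  1262  2474  4286  6818  10190
Δ³: 372  732  1212  1812  2532  3372
Δ⁴: 360  480  600  720  840
Δ⁵: 120  120  120  120
The fifth differences are constant (120).
840 + 120 = 960;  3372 + 960 = 4332;  10190 + 4332 = 14522;  25746 + 14522 = 40268;  57406 + 40268 = 97674

97674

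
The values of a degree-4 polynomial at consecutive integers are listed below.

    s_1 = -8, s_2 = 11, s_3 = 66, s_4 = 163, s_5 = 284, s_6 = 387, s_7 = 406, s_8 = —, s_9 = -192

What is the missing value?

Using the first 7 terms:
First differences: 19, 55, 97, 121, 103, 19
Second differences: 36, 42, 24, -18, -84
Third differences: 6, -18, -42, -66
Fourth differences: -24, -24, -24
Constant fourth difference = -24.
Extend forward: -66 − 24 = -90;  -84 − 90 = -174;  19 − 174 = -155;  406 − 155 = 251

251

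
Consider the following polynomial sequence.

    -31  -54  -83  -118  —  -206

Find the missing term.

-159

Using the first 4 terms:
First differences: -23, -29, -35
Second differences: -6, -6
Constant second difference = -6.
Extend forward: -35 − 6 = -41;  -118 − 41 = -159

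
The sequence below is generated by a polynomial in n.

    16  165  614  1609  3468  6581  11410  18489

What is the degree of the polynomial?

149, 449, 995, 1859, 3113, 4829, 7079
300, 546, 864, 1254, 1716, 2250
246, 318, 390, 462, 534
72, 72, 72, 72
The fourth differences are constant, so the polynomial has degree 4.

4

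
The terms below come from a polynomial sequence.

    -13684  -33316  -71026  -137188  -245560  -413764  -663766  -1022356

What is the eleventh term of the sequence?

-3099994

First differences: -19632, -37710, -66162, -108372, -168204, -250002, -358590
Second differences: -18078, -28452, -42210, -59832, -81798, -108588
Third differences: -10374, -13758, -17622, -21966, -26790
Fourth differences: -3384, -3864, -4344, -4824
Fifth differences: -480, -480, -480
The fifth differences are constant (-480).
-4824 − 480 = -5304;  -26790 − 5304 = -32094;  -108588 − 32094 = -140682;  -358590 − 140682 = -499272;  -1022356 − 499272 = -1521628
-5304 − 480 = -5784;  -32094 − 5784 = -37878;  -140682 − 37878 = -178560;  -499272 − 178560 = -677832;  -1521628 − 677832 = -2199460
-5784 − 480 = -6264;  -37878 − 6264 = -44142;  -178560 − 44142 = -222702;  -677832 − 222702 = -900534;  -2199460 − 900534 = -3099994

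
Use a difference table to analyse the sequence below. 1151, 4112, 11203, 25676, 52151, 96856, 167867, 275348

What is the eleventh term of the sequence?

2961  7091  14473  26475  44705  71011  107481
4130  7382  12002  18230  26306  36470
3252  4620  6228  8076  10164
1368  1608  1848  2088
240  240  240
Fifth differences constant at 240.
2088 + 240 = 2328;  10164 + 2328 = 12492;  36470 + 12492 = 48962;  107481 + 48962 = 156443;  275348 + 156443 = 431791
2328 + 240 = 2568;  12492 + 2568 = 15060;  48962 + 15060 = 64022;  156443 + 64022 = 220465;  431791 + 220465 = 652256
2568 + 240 = 2808;  15060 + 2808 = 17868;  64022 + 17868 = 81890;  220465 + 81890 = 302355;  652256 + 302355 = 954611

954611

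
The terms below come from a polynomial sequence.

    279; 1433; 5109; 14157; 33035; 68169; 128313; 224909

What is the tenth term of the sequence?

Δ: 1154 , 3676 , 9048 , 18878 , 35134 , 60144 , 96596
Δ²: 2522 , 5372 , 9830 , 16256 , 25010 , 36452
Δ³: 2850 , 4458 , 6426 , 8754 , 11442
Δ⁴: 1608 , 1968 , 2328 , 2688
Δ⁵: 360 , 360 , 360
The fifth differences are constant (360).
2688 + 360 = 3048;  11442 + 3048 = 14490;  36452 + 14490 = 50942;  96596 + 50942 = 147538;  224909 + 147538 = 372447
3048 + 360 = 3408;  14490 + 3408 = 17898;  50942 + 17898 = 68840;  147538 + 68840 = 216378;  372447 + 216378 = 588825

588825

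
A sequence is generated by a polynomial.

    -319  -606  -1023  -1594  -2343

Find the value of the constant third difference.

D1: -287, -417, -571, -749
D2: -130, -154, -178
D3: -24, -24

-24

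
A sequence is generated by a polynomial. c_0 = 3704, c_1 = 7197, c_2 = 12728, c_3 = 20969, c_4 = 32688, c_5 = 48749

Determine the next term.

3493 , 5531 , 8241 , 11719 , 16061
2038 , 2710 , 3478 , 4342
672 , 768 , 864
96 , 96
Fourth differences constant at 96.
864 + 96 = 960;  4342 + 960 = 5302;  16061 + 5302 = 21363;  48749 + 21363 = 70112

70112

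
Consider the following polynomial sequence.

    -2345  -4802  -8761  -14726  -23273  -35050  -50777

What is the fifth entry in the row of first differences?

D1: -2457, -3959, -5965, -8547, -11777, -15727
D2: -1502, -2006, -2582, -3230, -3950
D3: -504, -576, -648, -720
D4: -72, -72, -72

-11777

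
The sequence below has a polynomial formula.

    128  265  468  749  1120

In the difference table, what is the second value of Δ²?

D1: 137, 203, 281, 371
D2: 66, 78, 90
D3: 12, 12

78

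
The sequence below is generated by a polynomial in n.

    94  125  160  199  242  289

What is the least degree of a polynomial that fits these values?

First differences: 31, 35, 39, 43, 47
Second differences: 4, 4, 4, 4
The second differences are constant, so the polynomial has degree 2.

2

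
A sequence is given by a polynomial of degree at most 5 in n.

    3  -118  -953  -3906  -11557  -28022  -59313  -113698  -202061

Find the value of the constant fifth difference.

-360

First differences: -121, -835, -2953, -7651, -16465, -31291, -54385, -88363
Second differences: -714, -2118, -4698, -8814, -14826, -23094, -33978
Third differences: -1404, -2580, -4116, -6012, -8268, -10884
Fourth differences: -1176, -1536, -1896, -2256, -2616
Fifth differences: -360, -360, -360, -360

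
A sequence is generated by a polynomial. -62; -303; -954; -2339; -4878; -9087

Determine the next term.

-15578

First differences: -241 , -651 , -1385 , -2539 , -4209
Second differences: -410 , -734 , -1154 , -1670
Third differences: -324 , -420 , -516
Fourth differences: -96 , -96
Fourth differences constant at -96.
-516 − 96 = -612;  -1670 − 612 = -2282;  -4209 − 2282 = -6491;  -9087 − 6491 = -15578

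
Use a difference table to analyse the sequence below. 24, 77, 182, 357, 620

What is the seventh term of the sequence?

1482

53, 105, 175, 263
52, 70, 88
18, 18
The third differences are constant (18).
88 + 18 = 106;  263 + 106 = 369;  620 + 369 = 989
106 + 18 = 124;  369 + 124 = 493;  989 + 493 = 1482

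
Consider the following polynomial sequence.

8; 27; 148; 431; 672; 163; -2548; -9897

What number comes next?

D1: 19, 121, 283, 241, -509, -2711, -7349
D2: 102, 162, -42, -750, -2202, -4638
D3: 60, -204, -708, -1452, -2436
D4: -264, -504, -744, -984
D5: -240, -240, -240
Fifth differences constant at -240.
-984 − 240 = -1224;  -2436 − 1224 = -3660;  -4638 − 3660 = -8298;  -7349 − 8298 = -15647;  -9897 − 15647 = -25544

-25544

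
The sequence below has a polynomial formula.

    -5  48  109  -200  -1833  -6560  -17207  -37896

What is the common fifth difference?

D1: 53, 61, -309, -1633, -4727, -10647, -20689
D2: 8, -370, -1324, -3094, -5920, -10042
D3: -378, -954, -1770, -2826, -4122
D4: -576, -816, -1056, -1296
D5: -240, -240, -240

-240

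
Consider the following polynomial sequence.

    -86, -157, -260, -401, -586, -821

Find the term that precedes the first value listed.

-41

Δ: -71  -103  -141  -185  -235
Δ²: -32  -38  -44  -50
Δ³: -6  -6  -6
The third differences are constant at -6.
Work back: -32 + 6 = -26;  -71 + 26 = -45;  -86 + 45 = -41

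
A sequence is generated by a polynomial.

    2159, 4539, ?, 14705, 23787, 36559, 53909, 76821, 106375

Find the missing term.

Using the last 6 terms:
Δ: 9082  12772  17350  22912  29554
Δ²: 3690  4578  5562  6642
Δ³: 888  984  1080
Δ⁴: 96  96
Constant fourth difference = 96.
Extend backward: 888 − 96 = 792;  3690 − 792 = 2898;  9082 − 2898 = 6184;  14705 − 6184 = 8521

8521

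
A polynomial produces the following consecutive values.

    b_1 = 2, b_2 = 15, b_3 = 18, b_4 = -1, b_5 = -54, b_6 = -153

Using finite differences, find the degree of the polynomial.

3

Δ: 13, 3, -19, -53, -99
Δ²: -10, -22, -34, -46
Δ³: -12, -12, -12
The third differences are constant, so the polynomial has degree 3.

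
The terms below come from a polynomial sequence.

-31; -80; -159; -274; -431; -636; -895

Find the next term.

-1214

-49, -79, -115, -157, -205, -259
-30, -36, -42, -48, -54
-6, -6, -6, -6
Third differences constant at -6.
-54 − 6 = -60;  -259 − 60 = -319;  -895 − 319 = -1214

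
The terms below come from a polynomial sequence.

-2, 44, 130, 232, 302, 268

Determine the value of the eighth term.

-520

D1: 46  86  102  70  -34
D2: 40  16  -32  -104
D3: -24  -48  -72
D4: -24  -24
Fourth differences constant at -24.
-72 − 24 = -96;  -104 − 96 = -200;  -34 − 200 = -234;  268 − 234 = 34
-96 − 24 = -120;  -200 − 120 = -320;  -234 − 320 = -554;  34 − 554 = -520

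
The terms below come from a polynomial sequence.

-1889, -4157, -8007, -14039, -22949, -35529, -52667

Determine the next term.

D1: -2268  -3850  -6032  -8910  -12580  -17138
D2: -1582  -2182  -2878  -3670  -4558
D3: -600  -696  -792  -888
D4: -96  -96  -96
Constant fourth difference = -96, so extend:
-888 − 96 = -984;  -4558 − 984 = -5542;  -17138 − 5542 = -22680;  -52667 − 22680 = -75347

-75347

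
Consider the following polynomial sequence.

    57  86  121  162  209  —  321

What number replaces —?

Using the first 5 terms:
First differences: 29  35  41  47
Second differences: 6  6  6
Constant second difference = 6.
Extend forward: 47 + 6 = 53;  209 + 53 = 262

262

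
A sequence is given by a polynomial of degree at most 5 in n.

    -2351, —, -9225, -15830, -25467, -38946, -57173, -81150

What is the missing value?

-4938

Using the last 6 terms:
Δ: -6605, -9637, -13479, -18227, -23977
Δ²: -3032, -3842, -4748, -5750
Δ³: -810, -906, -1002
Δ⁴: -96, -96
Constant fourth difference = -96.
Extend backward: -810 + 96 = -714;  -3032 + 714 = -2318;  -6605 + 2318 = -4287;  -9225 + 4287 = -4938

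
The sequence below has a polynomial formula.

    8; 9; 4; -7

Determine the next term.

-24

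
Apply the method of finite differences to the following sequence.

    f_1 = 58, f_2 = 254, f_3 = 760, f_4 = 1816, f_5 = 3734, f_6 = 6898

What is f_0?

4

D1: 196, 506, 1056, 1918, 3164
D2: 310, 550, 862, 1246
D3: 240, 312, 384
D4: 72, 72
The fourth differences are constant at 72.
Work back: 240 − 72 = 168;  310 − 168 = 142;  196 − 142 = 54;  58 − 54 = 4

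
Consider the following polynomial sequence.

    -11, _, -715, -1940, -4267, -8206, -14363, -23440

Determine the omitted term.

-178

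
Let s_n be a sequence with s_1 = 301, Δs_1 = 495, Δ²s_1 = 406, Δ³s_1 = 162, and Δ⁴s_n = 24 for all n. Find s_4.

3166

Build the table forward from the leading diagonal:
Δ⁴: 24  24  24  24
Δ³: 162  186  210  234
Δ²: 406  568  754  964
Δ: 495  901  1469  2223
s: 301  796  1697  3166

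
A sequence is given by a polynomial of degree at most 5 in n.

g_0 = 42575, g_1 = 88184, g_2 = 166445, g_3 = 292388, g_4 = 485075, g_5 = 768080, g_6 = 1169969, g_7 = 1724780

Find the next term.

2472503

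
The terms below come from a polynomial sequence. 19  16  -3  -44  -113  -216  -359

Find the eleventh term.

D1: -3, -19, -41, -69, -103, -143
D2: -16, -22, -28, -34, -40
D3: -6, -6, -6, -6
Third differences constant at -6.
-40 − 6 = -46;  -143 − 46 = -189;  -359 − 189 = -548
-46 − 6 = -52;  -189 − 52 = -241;  -548 − 241 = -789
-52 − 6 = -58;  -241 − 58 = -299;  -789 − 299 = -1088
-58 − 6 = -64;  -299 − 64 = -363;  -1088 − 363 = -1451

-1451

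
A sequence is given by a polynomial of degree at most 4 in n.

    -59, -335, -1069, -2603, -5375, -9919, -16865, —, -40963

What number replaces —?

-26939

Using the first 7 terms:
First differences: -276  -734  -1534  -2772  -4544  -6946
Second differences: -458  -800  -1238  -1772  -2402
Third differences: -342  -438  -534  -630
Fourth differences: -96  -96  -96
Constant fourth difference = -96.
Extend forward: -630 − 96 = -726;  -2402 − 726 = -3128;  -6946 − 3128 = -10074;  -16865 − 10074 = -26939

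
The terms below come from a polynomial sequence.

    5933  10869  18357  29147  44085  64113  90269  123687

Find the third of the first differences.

10790

Δ: 4936, 7488, 10790, 14938, 20028, 26156, 33418
Δ²: 2552, 3302, 4148, 5090, 6128, 7262
Δ³: 750, 846, 942, 1038, 1134
Δ⁴: 96, 96, 96, 96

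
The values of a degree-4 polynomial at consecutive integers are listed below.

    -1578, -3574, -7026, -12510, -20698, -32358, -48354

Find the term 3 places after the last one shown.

-132438

-1996  -3452  -5484  -8188  -11660  -15996
-1456  -2032  -2704  -3472  -4336
-576  -672  -768  -864
-96  -96  -96
The fourth differences are constant (-96).
-864 − 96 = -960;  -4336 − 960 = -5296;  -15996 − 5296 = -21292;  -48354 − 21292 = -69646
-960 − 96 = -1056;  -5296 − 1056 = -6352;  -21292 − 6352 = -27644;  -69646 − 27644 = -97290
-1056 − 96 = -1152;  -6352 − 1152 = -7504;  -27644 − 7504 = -35148;  -97290 − 35148 = -132438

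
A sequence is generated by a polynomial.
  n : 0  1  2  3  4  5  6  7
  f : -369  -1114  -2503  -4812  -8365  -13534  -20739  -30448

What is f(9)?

-745 , -1389 , -2309 , -3553 , -5169 , -7205 , -9709
-644 , -920 , -1244 , -1616 , -2036 , -2504
-276 , -324 , -372 , -420 , -468
-48 , -48 , -48 , -48
The fourth differences are constant (-48).
-468 − 48 = -516;  -2504 − 516 = -3020;  -9709 − 3020 = -12729;  -30448 − 12729 = -43177
-516 − 48 = -564;  -3020 − 564 = -3584;  -12729 − 3584 = -16313;  -43177 − 16313 = -59490

-59490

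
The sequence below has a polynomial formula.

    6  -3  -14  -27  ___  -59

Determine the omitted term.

Using the first 4 terms:
Δ: -9  -11  -13
Δ²: -2  -2
Constant second difference = -2.
Extend forward: -13 − 2 = -15;  -27 − 15 = -42

-42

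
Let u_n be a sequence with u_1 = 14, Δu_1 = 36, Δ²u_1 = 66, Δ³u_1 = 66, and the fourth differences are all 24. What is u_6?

Build the table forward from the leading diagonal:
D4: 24, 24, 24, 24, 24, 24
D3: 66, 90, 114, 138, 162, 186
D2: 66, 132, 222, 336, 474, 636
D1: 36, 102, 234, 456, 792, 1266
u: 14, 50, 152, 386, 842, 1634

1634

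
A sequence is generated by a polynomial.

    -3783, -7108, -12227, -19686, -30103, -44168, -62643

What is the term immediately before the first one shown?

Δ: -3325  -5119  -7459  -10417  -14065  -18475
Δ²: -1794  -2340  -2958  -3648  -4410
Δ³: -546  -618  -690  -762
Δ⁴: -72  -72  -72
The fourth differences are constant at -72.
Work back: -546 + 72 = -474;  -1794 + 474 = -1320;  -3325 + 1320 = -2005;  -3783 + 2005 = -1778

-1778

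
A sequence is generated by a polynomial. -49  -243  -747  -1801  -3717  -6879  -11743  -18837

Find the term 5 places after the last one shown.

Δ: -194, -504, -1054, -1916, -3162, -4864, -7094
Δ²: -310, -550, -862, -1246, -1702, -2230
Δ³: -240, -312, -384, -456, -528
Δ⁴: -72, -72, -72, -72
Fourth differences constant at -72.
-528 − 72 = -600;  -2230 − 600 = -2830;  -7094 − 2830 = -9924;  -18837 − 9924 = -28761
-600 − 72 = -672;  -2830 − 672 = -3502;  -9924 − 3502 = -13426;  -28761 − 13426 = -42187
-672 − 72 = -744;  -3502 − 744 = -4246;  -13426 − 4246 = -17672;  -42187 − 17672 = -59859
-744 − 72 = -816;  -4246 − 816 = -5062;  -17672 − 5062 = -22734;  -59859 − 22734 = -82593
-816 − 72 = -888;  -5062 − 888 = -5950;  -22734 − 5950 = -28684;  -82593 − 28684 = -111277

-111277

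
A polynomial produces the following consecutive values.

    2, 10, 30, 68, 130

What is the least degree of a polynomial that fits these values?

Δ: 8, 20, 38, 62
Δ²: 12, 18, 24
Δ³: 6, 6
The third differences are constant, so the polynomial has degree 3.

3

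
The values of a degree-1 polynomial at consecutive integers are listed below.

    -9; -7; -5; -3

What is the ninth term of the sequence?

7

First differences: 2 , 2 , 2
Constant first difference = 2, so extend:
-3 + 2 = -1
-1 + 2 = 1
1 + 2 = 3
3 + 2 = 5
5 + 2 = 7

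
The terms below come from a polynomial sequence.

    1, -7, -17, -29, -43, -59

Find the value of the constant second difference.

Δ: -8, -10, -12, -14, -16
Δ²: -2, -2, -2, -2

-2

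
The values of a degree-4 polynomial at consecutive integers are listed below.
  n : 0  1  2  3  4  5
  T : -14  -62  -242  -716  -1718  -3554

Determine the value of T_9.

-27878

First differences: -48  -180  -474  -1002  -1836
Second differences: -132  -294  -528  -834
Third differences: -162  -234  -306
Fourth differences: -72  -72
The fourth differences are constant (-72).
-306 − 72 = -378;  -834 − 378 = -1212;  -1836 − 1212 = -3048;  -3554 − 3048 = -6602
-378 − 72 = -450;  -1212 − 450 = -1662;  -3048 − 1662 = -4710;  -6602 − 4710 = -11312
-450 − 72 = -522;  -1662 − 522 = -2184;  -4710 − 2184 = -6894;  -11312 − 6894 = -18206
-522 − 72 = -594;  -2184 − 594 = -2778;  -6894 − 2778 = -9672;  -18206 − 9672 = -27878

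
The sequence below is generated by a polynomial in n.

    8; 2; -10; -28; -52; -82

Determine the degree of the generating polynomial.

2

-6, -12, -18, -24, -30
-6, -6, -6, -6
The second differences are constant, so the polynomial has degree 2.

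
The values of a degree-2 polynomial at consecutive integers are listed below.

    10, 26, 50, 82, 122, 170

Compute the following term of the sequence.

226

16 , 24 , 32 , 40 , 48
8 , 8 , 8 , 8
Constant second difference = 8, so extend:
48 + 8 = 56;  170 + 56 = 226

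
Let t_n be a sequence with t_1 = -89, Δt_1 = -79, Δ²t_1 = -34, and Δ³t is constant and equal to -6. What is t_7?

-1193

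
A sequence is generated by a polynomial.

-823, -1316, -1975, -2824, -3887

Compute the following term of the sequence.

Δ: -493  -659  -849  -1063
Δ²: -166  -190  -214
Δ³: -24  -24
Constant third difference = -24, so extend:
-214 − 24 = -238;  -1063 − 238 = -1301;  -3887 − 1301 = -5188

-5188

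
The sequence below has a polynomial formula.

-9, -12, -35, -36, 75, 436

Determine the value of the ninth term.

D1: -3  -23  -1  111  361
D2: -20  22  112  250
D3: 42  90  138
D4: 48  48
The fourth differences are constant (48).
138 + 48 = 186;  250 + 186 = 436;  361 + 436 = 797;  436 + 797 = 1233
186 + 48 = 234;  436 + 234 = 670;  797 + 670 = 1467;  1233 + 1467 = 2700
234 + 48 = 282;  670 + 282 = 952;  1467 + 952 = 2419;  2700 + 2419 = 5119

5119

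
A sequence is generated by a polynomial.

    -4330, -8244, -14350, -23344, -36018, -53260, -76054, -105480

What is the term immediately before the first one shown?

D1: -3914  -6106  -8994  -12674  -17242  -22794  -29426
D2: -2192  -2888  -3680  -4568  -5552  -6632
D3: -696  -792  -888  -984  -1080
D4: -96  -96  -96  -96
The fourth differences are constant at -96.
Work back: -696 + 96 = -600;  -2192 + 600 = -1592;  -3914 + 1592 = -2322;  -4330 + 2322 = -2008

-2008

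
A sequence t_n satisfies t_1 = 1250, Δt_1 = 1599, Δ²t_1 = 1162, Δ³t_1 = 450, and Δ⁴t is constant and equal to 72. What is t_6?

25725

Build the table forward from the leading diagonal:
D4: 72  72  72  72  72  72
D3: 450  522  594  666  738  810
D2: 1162  1612  2134  2728  3394  4132
D1: 1599  2761  4373  6507  9235  12629
t: 1250  2849  5610  9983  16490  25725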